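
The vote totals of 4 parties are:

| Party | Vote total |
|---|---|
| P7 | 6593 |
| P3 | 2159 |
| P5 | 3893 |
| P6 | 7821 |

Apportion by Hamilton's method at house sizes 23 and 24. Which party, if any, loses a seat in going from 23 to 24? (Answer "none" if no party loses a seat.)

At 23 seats: P7 7, P3 3, P5 4, P6 9.
At 24 seats: P7 8, P3 2, P5 5, P6 9.
P3 drops from 3 to 2.

P3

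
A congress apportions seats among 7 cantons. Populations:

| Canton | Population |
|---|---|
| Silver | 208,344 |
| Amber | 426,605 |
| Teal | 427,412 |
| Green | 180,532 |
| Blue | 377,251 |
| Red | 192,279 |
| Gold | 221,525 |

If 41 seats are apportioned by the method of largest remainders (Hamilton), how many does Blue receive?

8

Total 2033948; standard divisor 2033948/41 ≈ 49608.488.
Standard quotas: Silver 4.1998, Amber 8.5994, Teal 8.6157, Green 3.6391, Blue 7.6046, Red 3.8759, Gold 4.4655.
Lower quotas: Silver 4, Amber 8, Teal 8, Green 3, Blue 7, Red 3, Gold 4 (sum 37, leaving 4 seats).
Remainders in descending order: Red 0.8759, Green 0.6391, Teal 0.6157, Blue 0.6046, Amber 0.5994, Gold 0.4655, Silver 0.1998.
Largest remainders: Red, Green, Teal, Blue receive the extra seats.
Blue receives 8.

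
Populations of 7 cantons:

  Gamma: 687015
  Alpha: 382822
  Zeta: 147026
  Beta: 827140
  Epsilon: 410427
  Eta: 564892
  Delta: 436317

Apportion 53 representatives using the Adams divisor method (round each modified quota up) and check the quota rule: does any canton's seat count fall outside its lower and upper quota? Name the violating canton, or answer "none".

none

Standard quotas: Gamma 10.537, Alpha 5.871, Zeta 2.255, Beta 12.686, Epsilon 6.295, Eta 8.664, Delta 6.692.
Adams allocation: Gamma 10, Alpha 6, Zeta 3, Beta 12, Epsilon 6, Eta 9, Delta 7.
Every allocation lies between the lower and upper quota.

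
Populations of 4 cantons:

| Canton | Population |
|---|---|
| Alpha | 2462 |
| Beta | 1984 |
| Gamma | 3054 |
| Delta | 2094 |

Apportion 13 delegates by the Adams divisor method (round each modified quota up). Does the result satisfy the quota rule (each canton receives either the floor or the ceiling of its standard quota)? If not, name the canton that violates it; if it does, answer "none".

none

Standard quotas: Alpha 3.336, Beta 2.688, Gamma 4.138, Delta 2.837.
Adams allocation: Alpha 3, Beta 3, Gamma 4, Delta 3.
Every allocation lies between the lower and upper quota.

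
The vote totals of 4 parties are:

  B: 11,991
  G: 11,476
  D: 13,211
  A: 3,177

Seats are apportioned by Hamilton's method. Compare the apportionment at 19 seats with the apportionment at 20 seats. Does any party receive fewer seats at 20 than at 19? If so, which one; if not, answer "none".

At 19 seats: B 6, G 5, D 6, A 2.
At 20 seats: B 6, G 6, D 7, A 1.
A drops from 2 to 1.

A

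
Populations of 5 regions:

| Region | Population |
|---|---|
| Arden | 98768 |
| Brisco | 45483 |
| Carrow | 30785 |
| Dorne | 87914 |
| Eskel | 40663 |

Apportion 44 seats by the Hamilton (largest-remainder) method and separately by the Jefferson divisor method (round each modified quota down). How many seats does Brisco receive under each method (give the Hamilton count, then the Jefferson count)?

7 and 6

Hamilton: Arden 14, Brisco 7, Carrow 4, Dorne 13, Eskel 6.
Jefferson: Arden 15, Brisco 6, Carrow 4, Dorne 13, Eskel 6.
Brisco gets 7 under Hamilton and 6 under Jefferson.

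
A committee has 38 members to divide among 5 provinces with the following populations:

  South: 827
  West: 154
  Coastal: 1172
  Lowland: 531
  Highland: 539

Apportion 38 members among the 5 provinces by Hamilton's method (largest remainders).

South 10; West 2; Coastal 14; Lowland 6; Highland 6

The standard divisor is 3223/38 ≈ 84.816.
Standard quotas: South 9.751, West 1.816, Coastal 13.818, Lowland 6.261, Highland 6.355.
Lower quotas: South 9, West 1, Coastal 13, Lowland 6, Highland 6 (sum 35, leaving 3 seats).
Remainders in descending order: Coastal 0.818, West 0.816, South 0.751, Highland 0.355, Lowland 0.261.
The surplus seats go to Coastal, West, South.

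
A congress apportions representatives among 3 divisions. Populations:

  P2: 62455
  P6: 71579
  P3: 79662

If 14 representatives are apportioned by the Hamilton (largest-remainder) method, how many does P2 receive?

4

Total 213696; standard divisor 213696/14 = 15264.
Standard quotas: P2 4.0917, P6 4.6894, P3 5.2189.
Lower quotas: P2 4, P6 4, P3 5 (sum 13, leaving 1 seat).
Remainders in descending order: P6 0.6894, P3 0.2189, P2 0.0917.
Largest remainder: P6 receives the extra seat.
P2 receives 4.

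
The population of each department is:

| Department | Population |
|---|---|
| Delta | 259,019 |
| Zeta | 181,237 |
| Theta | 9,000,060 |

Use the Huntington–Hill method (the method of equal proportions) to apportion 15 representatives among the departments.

Delta 1; Zeta 1; Theta 13

With divisor 693855: modified quotas Delta 0.373, Zeta 0.261, Theta 12.971.
Geometric-mean thresholds: Delta (min 1), Zeta (min 1), Theta √(12·13)=12.490.
Each quota rounded against its threshold gives Delta 1, Zeta 1, Theta 13 (total 15).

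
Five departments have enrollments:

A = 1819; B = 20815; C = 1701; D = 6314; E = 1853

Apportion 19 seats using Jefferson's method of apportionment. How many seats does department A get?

Standard divisor 32502/19 ≈ 1710.632; standard quotas: A 1.063, B 12.168, C 0.994, D 3.691, E 1.083.
Rounding down gives 1, 12, 0, 3, 1 = 17 seats, so the divisor must be adjusted.
With modified divisor 1590: modified quotas A 1.144, B 13.091, C 1.070, D 3.971, E 1.165.
Rounding down: A 1, B 13, C 1, D 3, E 1 (total 19).
A receives 1.

1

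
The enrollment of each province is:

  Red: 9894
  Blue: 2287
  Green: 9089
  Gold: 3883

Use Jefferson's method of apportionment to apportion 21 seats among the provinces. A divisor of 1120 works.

With modified divisor 1120: modified quotas Red 8.834, Blue 2.042, Green 8.115, Gold 3.467.
Rounding down: Red 8, Blue 2, Green 8, Gold 3 (total 21).

Red: 8; Blue: 2; Green: 8; Gold: 3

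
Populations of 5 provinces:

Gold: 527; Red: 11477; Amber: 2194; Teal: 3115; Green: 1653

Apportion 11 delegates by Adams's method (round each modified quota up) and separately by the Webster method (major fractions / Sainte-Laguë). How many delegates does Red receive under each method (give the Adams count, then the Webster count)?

6 and 7

Adams: Gold 1, Red 6, Amber 1, Teal 2, Green 1.
Webster: Gold 0, Red 7, Amber 1, Teal 2, Green 1.
Red gets 6 under Adams and 7 under Webster.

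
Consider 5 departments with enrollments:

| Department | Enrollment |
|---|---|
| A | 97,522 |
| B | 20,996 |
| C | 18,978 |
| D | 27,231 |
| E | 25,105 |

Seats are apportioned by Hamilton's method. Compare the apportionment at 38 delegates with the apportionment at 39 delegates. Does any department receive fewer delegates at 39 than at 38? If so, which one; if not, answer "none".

none

At 38 seats: A 20, B 4, C 4, D 5, E 5.
At 39 seats: A 20, B 4, C 4, D 6, E 5.
No department's allocation decreased.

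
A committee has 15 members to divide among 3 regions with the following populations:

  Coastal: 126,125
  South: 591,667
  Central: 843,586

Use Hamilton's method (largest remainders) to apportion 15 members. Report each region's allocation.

Total 1561378; standard divisor 1561378/15 ≈ 104091.867.
Standard quotas: Coastal 1.2117, South 5.6841, Central 8.1042.
Lower quotas: Coastal 1, South 5, Central 8 (sum 14, leaving 1 seat).
Remainders in descending order: South 0.6841, Coastal 0.2117, Central 0.1042.
Largest remainder: South receives the extra seat.

Coastal: 1, South: 6, Central: 8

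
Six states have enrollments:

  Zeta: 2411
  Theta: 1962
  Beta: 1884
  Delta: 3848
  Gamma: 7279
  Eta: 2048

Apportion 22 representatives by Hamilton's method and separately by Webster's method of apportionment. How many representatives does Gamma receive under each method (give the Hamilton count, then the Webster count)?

8 and 9

Hamilton: Zeta 3, Theta 2, Beta 2, Delta 5, Gamma 8, Eta 2.
Webster: Zeta 3, Theta 2, Beta 2, Delta 4, Gamma 9, Eta 2.
Gamma gets 8 under Hamilton and 9 under Webster.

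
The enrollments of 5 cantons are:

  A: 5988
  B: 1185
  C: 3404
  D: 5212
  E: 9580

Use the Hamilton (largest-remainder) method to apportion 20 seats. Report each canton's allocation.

Total 25369; standard divisor 25369/20 ≈ 1268.45.
Standard quotas: A 4.7207, B 0.9342, C 2.6836, D 4.1090, E 7.5525.
Lower quotas: A 4, B 0, C 2, D 4, E 7 (sum 17, leaving 3 seats).
Remainders in descending order: B 0.9342, A 0.7207, C 0.6836, E 0.5525, D 0.1090.
Largest remainders: B, A, C receive the extra seats.

A 5, B 1, C 3, D 4, E 7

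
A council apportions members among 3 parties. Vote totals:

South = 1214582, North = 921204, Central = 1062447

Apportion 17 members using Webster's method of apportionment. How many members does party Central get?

Standard divisor 3198233/17 ≈ 188131.353; standard quotas: South 6.456, North 4.897, Central 5.647.
Rounding to the nearest integer gives South 6, North 5, Central 6 — total 17, matching the house size, so no adjustment is needed.
Central receives 6.

6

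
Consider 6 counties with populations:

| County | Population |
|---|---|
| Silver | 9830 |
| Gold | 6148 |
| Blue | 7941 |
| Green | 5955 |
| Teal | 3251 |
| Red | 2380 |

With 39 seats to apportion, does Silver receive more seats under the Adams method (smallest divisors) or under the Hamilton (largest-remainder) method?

Hamilton

Adams: Silver 10, Gold 7, Blue 9, Green 6, Teal 4, Red 3.
Hamilton: Silver 11, Gold 7, Blue 9, Green 6, Teal 3, Red 3.
Silver gets 10 under Adams and 11 under Hamilton.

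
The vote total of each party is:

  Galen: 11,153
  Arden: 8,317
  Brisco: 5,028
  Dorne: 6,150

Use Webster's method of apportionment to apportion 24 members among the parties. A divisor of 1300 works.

With modified divisor 1300: modified quotas Galen 8.579, Arden 6.398, Brisco 3.868, Dorne 4.731.
Rounding to the nearest integer: Galen 9, Arden 6, Brisco 4, Dorne 5 (total 24).

Galen 9, Arden 6, Brisco 4, Dorne 5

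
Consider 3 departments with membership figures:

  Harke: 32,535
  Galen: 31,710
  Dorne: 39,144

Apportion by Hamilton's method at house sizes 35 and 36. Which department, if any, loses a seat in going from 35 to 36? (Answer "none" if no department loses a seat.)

At 35 seats: Harke 11, Galen 11, Dorne 13.
At 36 seats: Harke 11, Galen 11, Dorne 14.
No department's allocation decreased.

none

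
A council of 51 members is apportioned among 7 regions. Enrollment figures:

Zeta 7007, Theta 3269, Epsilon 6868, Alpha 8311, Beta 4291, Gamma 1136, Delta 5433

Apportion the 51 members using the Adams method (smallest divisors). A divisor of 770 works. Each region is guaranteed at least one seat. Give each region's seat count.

Zeta: 10; Theta: 5; Epsilon: 9; Alpha: 11; Beta: 6; Gamma: 2; Delta: 8

With modified divisor 770: modified quotas Zeta 9.100, Theta 4.245, Epsilon 8.919, Alpha 10.794, Beta 5.573, Gamma 1.475, Delta 7.056.
Rounding up: Zeta 10, Theta 5, Epsilon 9, Alpha 11, Beta 6, Gamma 2, Delta 8 (total 51).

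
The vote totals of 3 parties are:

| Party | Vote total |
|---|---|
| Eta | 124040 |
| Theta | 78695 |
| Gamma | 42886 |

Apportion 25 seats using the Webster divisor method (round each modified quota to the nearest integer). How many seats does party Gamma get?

4

Standard divisor 245621/25 ≈ 9824.84; standard quotas: Eta 12.625, Theta 8.010, Gamma 4.365.
Rounding to the nearest integer gives Eta 13, Theta 8, Gamma 4 — total 25, matching the house size, so no adjustment is needed.
Gamma receives 4.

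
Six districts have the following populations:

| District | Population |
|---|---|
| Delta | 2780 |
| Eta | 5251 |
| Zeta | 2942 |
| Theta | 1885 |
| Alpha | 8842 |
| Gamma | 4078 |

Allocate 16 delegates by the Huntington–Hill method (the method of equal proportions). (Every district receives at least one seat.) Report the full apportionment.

Delta 2, Eta 3, Zeta 2, Theta 1, Alpha 5, Gamma 3

With divisor 1640: modified quotas Delta 1.695, Eta 3.202, Zeta 1.794, Theta 1.149, Alpha 5.391, Gamma 2.487.
Geometric-mean thresholds: Delta √(1·2)=1.414, Eta √(3·4)=3.464, Zeta √(1·2)=1.414, Theta √(1·2)=1.414, Alpha √(5·6)=5.477, Gamma √(2·3)=2.449.
Each quota rounded against its threshold gives Delta 2, Eta 3, Zeta 2, Theta 1, Alpha 5, Gamma 3 (total 16).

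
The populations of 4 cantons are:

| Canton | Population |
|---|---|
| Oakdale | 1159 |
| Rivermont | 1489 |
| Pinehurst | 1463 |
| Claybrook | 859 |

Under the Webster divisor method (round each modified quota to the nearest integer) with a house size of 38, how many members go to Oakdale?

Standard divisor 4970/38 ≈ 130.789; standard quotas: Oakdale 8.862, Rivermont 11.385, Pinehurst 11.186, Claybrook 6.568.
Rounding to the nearest integer gives Oakdale 9, Rivermont 11, Pinehurst 11, Claybrook 7 — total 38, matching the house size, so no adjustment is needed.
Oakdale receives 9.

9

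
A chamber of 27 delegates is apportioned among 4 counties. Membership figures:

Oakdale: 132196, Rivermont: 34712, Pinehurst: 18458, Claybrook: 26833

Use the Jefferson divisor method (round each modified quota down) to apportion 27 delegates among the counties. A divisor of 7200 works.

With modified divisor 7200: modified quotas Oakdale 18.361, Rivermont 4.821, Pinehurst 2.564, Claybrook 3.727.
Rounding down: Oakdale 18, Rivermont 4, Pinehurst 2, Claybrook 3 (total 27).

Oakdale 18; Rivermont 4; Pinehurst 2; Claybrook 3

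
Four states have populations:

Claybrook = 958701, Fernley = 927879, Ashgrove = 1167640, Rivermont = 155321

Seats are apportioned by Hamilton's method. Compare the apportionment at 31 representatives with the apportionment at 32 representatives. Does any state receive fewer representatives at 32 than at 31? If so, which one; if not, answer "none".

Rivermont

At 31 seats: Claybrook 9, Fernley 9, Ashgrove 11, Rivermont 2.
At 32 seats: Claybrook 10, Fernley 9, Ashgrove 12, Rivermont 1.
Rivermont drops from 2 to 1.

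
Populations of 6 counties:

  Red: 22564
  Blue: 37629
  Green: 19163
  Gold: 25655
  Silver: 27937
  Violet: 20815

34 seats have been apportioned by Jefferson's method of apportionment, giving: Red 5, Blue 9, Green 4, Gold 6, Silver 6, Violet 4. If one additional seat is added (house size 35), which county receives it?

Priority for the next seat is population ÷ (current seats + 1).
Priorities: Red 3760.667, Blue 3762.900, Green 3832.600, Gold 3665.000, Silver 3991.000, Violet 4163.000.
Highest priority: Violet.

Violet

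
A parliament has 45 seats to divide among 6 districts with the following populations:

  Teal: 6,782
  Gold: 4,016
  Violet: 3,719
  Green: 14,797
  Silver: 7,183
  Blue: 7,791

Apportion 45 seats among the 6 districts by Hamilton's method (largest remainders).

Teal 7, Gold 4, Violet 4, Green 15, Silver 7, Blue 8

The standard divisor is 44288/45 ≈ 984.178.
Standard quotas: Teal 6.8910, Gold 4.0806, Violet 3.7788, Green 15.0349, Silver 7.2985, Blue 7.9163.
Lower quotas: Teal 6, Gold 4, Violet 3, Green 15, Silver 7, Blue 7 (sum 42, leaving 3 seats).
Remainders in descending order: Blue 0.9163, Teal 0.8910, Violet 0.7788, Silver 0.2985, Gold 0.0806, Green 0.0349.
The surplus seats go to Blue, Teal, Violet.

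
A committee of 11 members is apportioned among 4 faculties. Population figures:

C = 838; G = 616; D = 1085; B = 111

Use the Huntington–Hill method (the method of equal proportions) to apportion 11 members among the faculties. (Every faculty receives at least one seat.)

With divisor 247: modified quotas C 3.393, G 2.494, D 4.393, B 0.449.
Geometric-mean thresholds: C √(3·4)=3.464, G √(2·3)=2.449, D √(4·5)=4.472, B (min 1).
Each quota rounded against its threshold gives C 3, G 3, D 4, B 1 (total 11).

C=3, G=3, D=4, B=1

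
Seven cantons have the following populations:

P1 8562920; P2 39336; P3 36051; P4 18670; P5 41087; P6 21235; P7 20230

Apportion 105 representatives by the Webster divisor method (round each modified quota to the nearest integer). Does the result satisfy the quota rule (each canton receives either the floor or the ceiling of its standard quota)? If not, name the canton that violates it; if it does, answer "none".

P1

Standard quotas: P1 102.878, P2 0.473, P3 0.433, P4 0.224, P5 0.494, P6 0.255, P7 0.243.
Webster allocation: P1 104, P2 0, P3 0, P4 0, P5 1, P6 0, P7 0.
P1 has quota 102.878 (lower 102, upper 103) but receives 104 — outside the quota interval.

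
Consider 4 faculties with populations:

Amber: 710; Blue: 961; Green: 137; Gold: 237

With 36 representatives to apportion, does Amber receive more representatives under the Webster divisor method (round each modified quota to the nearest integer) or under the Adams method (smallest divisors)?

Webster: Amber 13, Blue 17, Green 2, Gold 4.
Adams: Amber 12, Blue 17, Green 3, Gold 4.
Amber gets 13 under Webster and 12 under Adams.

Webster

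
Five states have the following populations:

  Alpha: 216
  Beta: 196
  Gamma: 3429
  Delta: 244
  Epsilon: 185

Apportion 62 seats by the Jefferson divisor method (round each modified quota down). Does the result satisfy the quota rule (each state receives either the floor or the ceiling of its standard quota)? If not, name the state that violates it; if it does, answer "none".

Standard quotas: Alpha 3.136, Beta 2.846, Gamma 49.789, Delta 3.543, Epsilon 2.686.
Jefferson allocation: Alpha 3, Beta 2, Gamma 52, Delta 3, Epsilon 2.
Gamma has quota 49.789 (lower 49, upper 50) but receives 52 — outside the quota interval.

Gamma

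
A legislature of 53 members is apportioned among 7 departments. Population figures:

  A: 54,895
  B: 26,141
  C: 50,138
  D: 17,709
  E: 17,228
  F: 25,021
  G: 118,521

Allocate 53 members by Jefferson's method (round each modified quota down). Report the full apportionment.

Standard divisor 309653/53 ≈ 5842.509; standard quotas: A 9.396, B 4.474, C 8.582, D 3.031, E 2.949, F 4.283, G 20.286.
Rounding down gives 9, 4, 8, 3, 2, 4, 20 = 50 seats, so the divisor must be adjusted.
With modified divisor 5530: modified quotas A 9.927, B 4.727, C 9.067, D 3.202, E 3.115, F 4.525, G 21.432.
Rounding down: A 9, B 4, C 9, D 3, E 3, F 4, G 21 (total 53).

A 9, B 4, C 9, D 3, E 3, F 4, G 21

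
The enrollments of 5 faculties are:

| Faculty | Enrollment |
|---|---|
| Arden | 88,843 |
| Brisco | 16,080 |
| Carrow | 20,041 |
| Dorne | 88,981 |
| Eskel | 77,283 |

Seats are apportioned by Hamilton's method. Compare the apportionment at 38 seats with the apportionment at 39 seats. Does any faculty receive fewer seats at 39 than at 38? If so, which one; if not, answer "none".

At 38 seats: Arden 11, Brisco 2, Carrow 3, Dorne 12, Eskel 10.
At 39 seats: Arden 12, Brisco 2, Carrow 3, Dorne 12, Eskel 10.
No faculty's allocation decreased.

none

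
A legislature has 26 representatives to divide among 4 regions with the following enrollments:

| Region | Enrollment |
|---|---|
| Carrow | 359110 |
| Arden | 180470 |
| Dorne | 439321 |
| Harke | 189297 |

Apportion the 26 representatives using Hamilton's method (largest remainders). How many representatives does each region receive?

Total 1168198; standard divisor 1168198/26 ≈ 44930.692.
Standard quotas: Carrow 7.9925, Arden 4.0166, Dorne 9.7777, Harke 4.2131.
Lower quotas: Carrow 7, Arden 4, Dorne 9, Harke 4 (sum 24, leaving 2 seats).
Remainders in descending order: Carrow 0.9925, Dorne 0.7777, Harke 0.2131, Arden 0.0166.
The surplus seats go to Carrow, Dorne.

Carrow: 8, Arden: 4, Dorne: 10, Harke: 4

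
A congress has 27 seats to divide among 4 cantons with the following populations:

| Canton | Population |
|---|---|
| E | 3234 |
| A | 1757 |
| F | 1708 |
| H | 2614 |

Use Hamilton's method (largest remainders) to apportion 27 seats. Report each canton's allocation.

Total 9313; standard divisor 9313/27 ≈ 344.926.
Standard quotas: E 9.376, A 5.094, F 4.952, H 7.578.
Lower quotas: E 9, A 5, F 4, H 7 (sum 25, leaving 2 seats).
Remainders in descending order: F 0.952, H 0.578, E 0.376, A 0.094.
The surplus seats go to F, H.

E: 9, A: 5, F: 5, H: 8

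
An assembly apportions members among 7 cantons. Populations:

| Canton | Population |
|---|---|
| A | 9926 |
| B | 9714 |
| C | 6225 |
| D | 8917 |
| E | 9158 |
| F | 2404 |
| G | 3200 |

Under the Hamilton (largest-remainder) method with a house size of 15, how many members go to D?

Total 49544; standard divisor 49544/15 ≈ 3302.933.
Standard quotas: A 3.0052, B 2.9410, C 1.8847, D 2.6997, E 2.7727, F 0.7278, G 0.9688.
Lower quotas: A 3, B 2, C 1, D 2, E 2, F 0, G 0 (sum 10, leaving 5 seats).
Remainders in descending order: G 0.9688, B 0.9410, C 0.8847, E 0.7727, F 0.7278, D 0.6997, A 0.0052.
Largest remainders: G, B, C, E, F receive the extra seats.
D receives 2.

2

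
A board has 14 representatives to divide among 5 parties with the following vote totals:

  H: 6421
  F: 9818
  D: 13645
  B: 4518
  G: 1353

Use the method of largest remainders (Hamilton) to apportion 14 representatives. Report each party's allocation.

Total 35755; standard divisor 35755/14 ≈ 2553.929.
Standard quotas: H 2.5142, F 3.8443, D 5.3427, B 1.7690, G 0.5298.
Lower quotas: H 2, F 3, D 5, B 1, G 0 (sum 11, leaving 3 seats).
Remainders in descending order: F 0.8443, B 0.7690, G 0.5298, H 0.5142, D 0.3427.
The surplus seats go to F, B, G.

H: 2, F: 4, D: 5, B: 2, G: 1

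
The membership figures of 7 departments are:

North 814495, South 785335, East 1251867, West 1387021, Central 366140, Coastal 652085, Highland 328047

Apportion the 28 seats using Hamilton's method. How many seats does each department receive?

The standard divisor is 5584990/28 ≈ 199463.929.
Standard quotas: North 4.0834, South 3.9372, East 6.2762, West 6.9537, Central 1.8356, Coastal 3.2692, Highland 1.6446.
Lower quotas: North 4, South 3, East 6, West 6, Central 1, Coastal 3, Highland 1 (sum 24, leaving 4 seats).
Remainders in descending order: West 0.9537, South 0.9372, Central 0.8356, Highland 0.6446, East 0.2762, Coastal 0.2692, North 0.0834.
The surplus seats go to West, South, Central, Highland.

North=4, South=4, East=6, West=7, Central=2, Coastal=3, Highland=2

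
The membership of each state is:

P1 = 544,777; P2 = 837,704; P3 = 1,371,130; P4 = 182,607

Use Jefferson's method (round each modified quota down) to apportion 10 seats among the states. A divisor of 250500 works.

P1 2, P2 3, P3 5, P4 0

With modified divisor 250500: modified quotas P1 2.175, P2 3.344, P3 5.474, P4 0.729.
Rounding down: P1 2, P2 3, P3 5, P4 0 (total 10).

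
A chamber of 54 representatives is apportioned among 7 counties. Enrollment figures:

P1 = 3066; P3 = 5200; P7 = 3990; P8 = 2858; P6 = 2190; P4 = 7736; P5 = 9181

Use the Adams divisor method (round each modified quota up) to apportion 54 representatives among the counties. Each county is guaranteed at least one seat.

P1=5, P3=8, P7=6, P8=5, P6=4, P4=12, P5=14

Standard divisor 34221/54 ≈ 633.722; standard quotas: P1 4.838, P3 8.205, P7 6.296, P8 4.510, P6 3.456, P4 12.207, P5 14.487.
Rounding up gives 5, 9, 7, 5, 4, 13, 15 = 58 seats, so the divisor must be adjusted.
With modified divisor 700: modified quotas P1 4.380, P3 7.429, P7 5.700, P8 4.083, P6 3.129, P4 11.051, P5 13.116.
Rounding up: P1 5, P3 8, P7 6, P8 5, P6 4, P4 12, P5 14 (total 54).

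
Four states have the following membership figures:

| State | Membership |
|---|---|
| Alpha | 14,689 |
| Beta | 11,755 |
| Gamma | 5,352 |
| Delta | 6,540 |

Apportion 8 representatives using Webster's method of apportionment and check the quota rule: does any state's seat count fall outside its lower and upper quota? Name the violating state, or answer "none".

Standard quotas: Alpha 3.065, Beta 2.453, Gamma 1.117, Delta 1.365.
Webster allocation: Alpha 3, Beta 3, Gamma 1, Delta 1.
Every allocation lies between the lower and upper quota.

none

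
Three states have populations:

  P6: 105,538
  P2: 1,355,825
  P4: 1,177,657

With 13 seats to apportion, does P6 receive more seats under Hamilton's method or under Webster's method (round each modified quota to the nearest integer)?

Hamilton: P6 0, P2 7, P4 6.
Webster: P6 1, P2 6, P4 6.
P6 gets 0 under Hamilton and 1 under Webster.

Webster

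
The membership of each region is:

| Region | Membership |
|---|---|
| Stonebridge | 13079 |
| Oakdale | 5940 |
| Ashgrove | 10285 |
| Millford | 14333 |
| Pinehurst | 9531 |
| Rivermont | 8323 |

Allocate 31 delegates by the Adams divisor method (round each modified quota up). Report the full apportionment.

Stonebridge 7, Oakdale 3, Ashgrove 5, Millford 7, Pinehurst 5, Rivermont 4

Standard divisor 61491/31 ≈ 1983.581; standard quotas: Stonebridge 6.594, Oakdale 2.995, Ashgrove 5.185, Millford 7.226, Pinehurst 4.805, Rivermont 4.196.
Rounding up gives 7, 3, 6, 8, 5, 5 = 34 seats, so the divisor must be adjusted.
With modified divisor 2100: modified quotas Stonebridge 6.228, Oakdale 2.829, Ashgrove 4.898, Millford 6.825, Pinehurst 4.539, Rivermont 3.963.
Rounding up: Stonebridge 7, Oakdale 3, Ashgrove 5, Millford 7, Pinehurst 5, Rivermont 4 (total 31).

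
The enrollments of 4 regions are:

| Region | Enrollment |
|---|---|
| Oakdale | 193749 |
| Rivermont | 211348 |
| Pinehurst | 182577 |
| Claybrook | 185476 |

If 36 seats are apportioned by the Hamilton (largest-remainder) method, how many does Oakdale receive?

9

Total 773150; standard divisor 773150/36 ≈ 21476.389.
Standard quotas: Oakdale 9.0215, Rivermont 9.8409, Pinehurst 8.5013, Claybrook 8.6363.
Lower quotas: Oakdale 9, Rivermont 9, Pinehurst 8, Claybrook 8 (sum 34, leaving 2 seats).
Remainders in descending order: Rivermont 0.8409, Claybrook 0.6363, Pinehurst 0.5013, Oakdale 0.0215.
The surplus seats go to Rivermont, Claybrook.
Oakdale receives 9.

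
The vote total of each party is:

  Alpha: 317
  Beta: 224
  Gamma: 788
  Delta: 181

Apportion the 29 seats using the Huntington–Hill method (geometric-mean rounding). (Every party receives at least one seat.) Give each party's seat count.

With divisor 52: modified quotas Alpha 6.096, Beta 4.308, Gamma 15.154, Delta 3.481.
Geometric-mean thresholds: Alpha √(6·7)=6.481, Beta √(4·5)=4.472, Gamma √(15·16)=15.492, Delta √(3·4)=3.464.
Each quota rounded against its threshold gives Alpha 6, Beta 4, Gamma 15, Delta 4 (total 29).

Alpha 6; Beta 4; Gamma 15; Delta 4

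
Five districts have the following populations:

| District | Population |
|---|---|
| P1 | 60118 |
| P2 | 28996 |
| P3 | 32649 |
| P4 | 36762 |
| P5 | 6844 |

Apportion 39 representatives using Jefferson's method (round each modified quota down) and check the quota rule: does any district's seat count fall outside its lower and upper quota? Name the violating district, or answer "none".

Standard quotas: P1 14.178, P2 6.838, P3 7.700, P4 8.670, P5 1.614.
Jefferson allocation: P1 14, P2 7, P3 8, P4 9, P5 1.
Every allocation lies between the lower and upper quota.

none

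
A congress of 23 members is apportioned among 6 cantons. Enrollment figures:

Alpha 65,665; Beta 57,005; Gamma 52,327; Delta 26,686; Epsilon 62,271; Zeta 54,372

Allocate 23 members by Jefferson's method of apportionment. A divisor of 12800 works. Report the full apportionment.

With modified divisor 12800: modified quotas Alpha 5.130, Beta 4.454, Gamma 4.088, Delta 2.085, Epsilon 4.865, Zeta 4.248.
Rounding down: Alpha 5, Beta 4, Gamma 4, Delta 2, Epsilon 4, Zeta 4 (total 23).

Alpha 5, Beta 4, Gamma 4, Delta 2, Epsilon 4, Zeta 4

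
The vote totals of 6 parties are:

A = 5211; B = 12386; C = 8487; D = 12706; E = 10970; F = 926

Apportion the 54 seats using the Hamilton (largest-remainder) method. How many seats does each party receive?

A=6, B=13, C=9, D=13, E=12, F=1

Total 50686; standard divisor 50686/54 ≈ 938.63.
Standard quotas: A 5.5517, B 13.1958, C 9.0419, D 13.5368, E 11.6873, F 0.9865.
Lower quotas: A 5, B 13, C 9, D 13, E 11, F 0 (sum 51, leaving 3 seats).
Remainders in descending order: F 0.9865, E 0.6873, A 0.5517, D 0.5368, B 0.1958, C 0.0419.
Largest remainders: F, E, A receive the extra seats.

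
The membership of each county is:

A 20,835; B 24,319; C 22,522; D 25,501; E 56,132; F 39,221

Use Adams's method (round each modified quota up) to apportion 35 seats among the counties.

A: 4, B: 5, C: 4, D: 5, E: 10, F: 7

Standard divisor 188530/35 ≈ 5386.571; standard quotas: A 3.868, B 4.515, C 4.181, D 4.734, E 10.421, F 7.281.
Rounding up gives 4, 5, 5, 5, 11, 8 = 38 seats, so the divisor must be adjusted.
With modified divisor 5900: modified quotas A 3.531, B 4.122, C 3.817, D 4.322, E 9.514, F 6.648.
Rounding up: A 4, B 5, C 4, D 5, E 10, F 7 (total 35).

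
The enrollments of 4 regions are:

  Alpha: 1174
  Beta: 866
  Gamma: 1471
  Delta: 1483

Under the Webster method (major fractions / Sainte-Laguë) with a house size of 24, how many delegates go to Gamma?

7

Standard divisor 4994/24 ≈ 208.083; standard quotas: Alpha 5.642, Beta 4.162, Gamma 7.069, Delta 7.127.
Rounding to the nearest integer gives Alpha 6, Beta 4, Gamma 7, Delta 7 — total 24, matching the house size, so no adjustment is needed.
Gamma receives 7.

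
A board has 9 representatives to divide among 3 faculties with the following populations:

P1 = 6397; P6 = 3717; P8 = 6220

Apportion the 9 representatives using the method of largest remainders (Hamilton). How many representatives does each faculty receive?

P1 4, P6 2, P8 3

Standard divisor: 16334 ÷ 9 ≈ 1814.889.
Standard quotas: P1 3.5247, P6 2.0481, P8 3.4272.
Lower quotas: P1 3, P6 2, P8 3 (sum 8, leaving 1 seat).
Remainders in descending order: P1 0.5247, P8 0.4272, P6 0.0481.
Largest remainder: P1 receives the extra seat.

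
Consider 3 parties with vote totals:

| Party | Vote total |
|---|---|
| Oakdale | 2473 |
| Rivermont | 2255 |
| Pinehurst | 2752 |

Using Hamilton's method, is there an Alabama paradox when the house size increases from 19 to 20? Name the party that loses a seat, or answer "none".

At 19 seats: Oakdale 6, Rivermont 6, Pinehurst 7.
At 20 seats: Oakdale 7, Rivermont 6, Pinehurst 7.
No party's allocation decreased.

none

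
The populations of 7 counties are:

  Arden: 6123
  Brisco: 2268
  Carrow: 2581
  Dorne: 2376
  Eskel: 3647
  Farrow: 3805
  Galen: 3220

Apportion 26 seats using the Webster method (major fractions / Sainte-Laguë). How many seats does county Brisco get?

2

Standard divisor 24020/26 ≈ 923.846; standard quotas: Arden 6.628, Brisco 2.455, Carrow 2.794, Dorne 2.572, Eskel 3.948, Farrow 4.119, Galen 3.485.
Rounding to the nearest integer gives Arden 7, Brisco 2, Carrow 3, Dorne 3, Eskel 4, Farrow 4, Galen 3 — total 26, matching the house size, so no adjustment is needed.
Brisco receives 2.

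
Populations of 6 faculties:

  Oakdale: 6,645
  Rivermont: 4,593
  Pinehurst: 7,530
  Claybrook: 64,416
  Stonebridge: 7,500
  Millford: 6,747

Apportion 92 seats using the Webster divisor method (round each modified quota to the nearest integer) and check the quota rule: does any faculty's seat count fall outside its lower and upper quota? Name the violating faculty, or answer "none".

Claybrook

Standard quotas: Oakdale 6.275, Rivermont 4.337, Pinehurst 7.110, Claybrook 60.825, Stonebridge 7.082, Millford 6.371.
Webster allocation: Oakdale 6, Rivermont 4, Pinehurst 7, Claybrook 62, Stonebridge 7, Millford 6.
Claybrook has quota 60.825 (lower 60, upper 61) but receives 62 — outside the quota interval.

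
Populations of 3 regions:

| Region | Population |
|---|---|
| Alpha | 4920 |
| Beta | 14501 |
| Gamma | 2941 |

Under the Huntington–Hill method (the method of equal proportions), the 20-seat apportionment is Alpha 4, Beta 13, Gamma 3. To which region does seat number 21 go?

Alpha

Priority for the next seat is population ÷ (√(s·(s+1))).
Priorities: Alpha 1100.145, Beta 1074.886, Gamma 848.994.
Highest priority: Alpha.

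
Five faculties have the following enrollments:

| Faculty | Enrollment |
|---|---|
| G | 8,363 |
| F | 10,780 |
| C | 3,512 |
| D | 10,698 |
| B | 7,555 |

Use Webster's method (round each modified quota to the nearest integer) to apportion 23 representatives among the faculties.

G: 5, F: 6, C: 2, D: 6, B: 4

Standard divisor 40908/23 ≈ 1778.609; standard quotas: G 4.702, F 6.061, C 1.975, D 6.015, B 4.248.
Rounding to the nearest integer gives G 5, F 6, C 2, D 6, B 4 — total 23, matching the house size, so no adjustment is needed.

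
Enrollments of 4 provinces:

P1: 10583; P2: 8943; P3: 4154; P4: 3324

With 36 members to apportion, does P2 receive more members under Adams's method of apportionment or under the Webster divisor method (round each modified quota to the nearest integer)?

Adams: P1 14, P2 11, P3 6, P4 5.
Webster: P1 14, P2 12, P3 6, P4 4.
P2 gets 11 under Adams and 12 under Webster.

Webster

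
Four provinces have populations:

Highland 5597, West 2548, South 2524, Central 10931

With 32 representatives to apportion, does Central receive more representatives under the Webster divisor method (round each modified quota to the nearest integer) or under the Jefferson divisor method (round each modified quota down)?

Webster: Highland 8, West 4, South 4, Central 16.
Jefferson: Highland 8, West 4, South 3, Central 17.
Central gets 16 under Webster and 17 under Jefferson.

Jefferson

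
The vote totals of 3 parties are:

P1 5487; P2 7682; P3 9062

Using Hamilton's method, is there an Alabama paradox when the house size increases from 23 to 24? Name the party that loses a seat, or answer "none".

none

At 23 seats: P1 6, P2 8, P3 9.
At 24 seats: P1 6, P2 8, P3 10.
No party's allocation decreased.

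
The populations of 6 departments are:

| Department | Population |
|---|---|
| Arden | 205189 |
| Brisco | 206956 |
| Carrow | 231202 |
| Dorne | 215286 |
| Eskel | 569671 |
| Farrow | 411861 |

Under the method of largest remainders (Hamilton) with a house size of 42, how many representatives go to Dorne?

Total 1840165; standard divisor 1840165/42 ≈ 43813.452.
Standard quotas: Arden 4.6832, Brisco 4.7236, Carrow 5.2770, Dorne 4.9137, Eskel 13.0022, Farrow 9.4003.
Lower quotas: Arden 4, Brisco 4, Carrow 5, Dorne 4, Eskel 13, Farrow 9 (sum 39, leaving 3 seats).
Remainders in descending order: Dorne 0.9137, Brisco 0.7236, Arden 0.6832, Farrow 0.4003, Carrow 0.2770, Eskel 0.0022.
Largest remainders: Dorne, Brisco, Arden receive the extra seats.
Dorne receives 5.

5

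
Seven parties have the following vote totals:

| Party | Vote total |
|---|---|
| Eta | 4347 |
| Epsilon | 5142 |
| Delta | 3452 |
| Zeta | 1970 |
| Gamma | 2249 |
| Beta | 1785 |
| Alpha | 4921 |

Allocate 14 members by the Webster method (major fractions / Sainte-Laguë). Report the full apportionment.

Standard divisor 23866/14 ≈ 1704.714; standard quotas: Eta 2.550, Epsilon 3.016, Delta 2.025, Zeta 1.156, Gamma 1.319, Beta 1.047, Alpha 2.887.
Rounding to the nearest integer gives Eta 3, Epsilon 3, Delta 2, Zeta 1, Gamma 1, Beta 1, Alpha 3 — total 14, matching the house size, so no adjustment is needed.

Eta: 3, Epsilon: 3, Delta: 2, Zeta: 1, Gamma: 1, Beta: 1, Alpha: 3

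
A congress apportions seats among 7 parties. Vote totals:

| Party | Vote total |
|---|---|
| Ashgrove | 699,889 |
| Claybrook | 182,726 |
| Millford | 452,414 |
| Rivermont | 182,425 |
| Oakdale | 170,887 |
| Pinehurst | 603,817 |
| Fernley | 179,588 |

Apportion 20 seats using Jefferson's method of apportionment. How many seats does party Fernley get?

Standard divisor 2471746/20 ≈ 123587.3; standard quotas: Ashgrove 5.663, Claybrook 1.479, Millford 3.661, Rivermont 1.476, Oakdale 1.383, Pinehurst 4.886, Fernley 1.453.
Rounding down gives 5, 1, 3, 1, 1, 4, 1 = 16 seats, so the divisor must be adjusted.
With modified divisor 100300: modified quotas Ashgrove 6.978, Claybrook 1.822, Millford 4.511, Rivermont 1.819, Oakdale 1.704, Pinehurst 6.020, Fernley 1.791.
Rounding down: Ashgrove 6, Claybrook 1, Millford 4, Rivermont 1, Oakdale 1, Pinehurst 6, Fernley 1 (total 20).
Fernley receives 1.

1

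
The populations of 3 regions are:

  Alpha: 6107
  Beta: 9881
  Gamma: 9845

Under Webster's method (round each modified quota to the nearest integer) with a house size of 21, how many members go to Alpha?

Standard divisor 25833/21 ≈ 1230.143; standard quotas: Alpha 4.964, Beta 8.032, Gamma 8.003.
Rounding to the nearest integer gives Alpha 5, Beta 8, Gamma 8 — total 21, matching the house size, so no adjustment is needed.
Alpha receives 5.

5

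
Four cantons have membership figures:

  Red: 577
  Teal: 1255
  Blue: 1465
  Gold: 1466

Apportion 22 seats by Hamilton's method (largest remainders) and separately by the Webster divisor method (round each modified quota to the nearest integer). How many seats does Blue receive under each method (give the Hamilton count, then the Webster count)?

Hamilton: Red 2, Teal 6, Blue 7, Gold 7.
Webster: Red 3, Teal 6, Blue 6, Gold 7.
Blue gets 7 under Hamilton and 6 under Webster.

7 and 6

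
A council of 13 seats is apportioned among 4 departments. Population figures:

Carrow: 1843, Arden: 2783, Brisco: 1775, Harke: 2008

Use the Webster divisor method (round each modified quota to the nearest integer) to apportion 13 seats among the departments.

Standard divisor 8409/13 ≈ 646.846; standard quotas: Carrow 2.849, Arden 4.302, Brisco 2.744, Harke 3.104.
Rounding to the nearest integer gives Carrow 3, Arden 4, Brisco 3, Harke 3 — total 13, matching the house size, so no adjustment is needed.

Carrow 3, Arden 4, Brisco 3, Harke 3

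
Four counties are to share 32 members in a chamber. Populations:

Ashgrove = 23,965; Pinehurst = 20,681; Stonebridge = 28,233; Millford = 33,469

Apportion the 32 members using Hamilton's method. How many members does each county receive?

Ashgrove=7, Pinehurst=6, Stonebridge=9, Millford=10

The standard divisor is 106348/32 ≈ 3323.375.
Standard quotas: Ashgrove 7.2110, Pinehurst 6.2229, Stonebridge 8.4953, Millford 10.0708.
Lower quotas: Ashgrove 7, Pinehurst 6, Stonebridge 8, Millford 10 (sum 31, leaving 1 seat).
Remainders in descending order: Stonebridge 0.4953, Pinehurst 0.2229, Ashgrove 0.2110, Millford 0.0708.
The surplus seat goes to Stonebridge.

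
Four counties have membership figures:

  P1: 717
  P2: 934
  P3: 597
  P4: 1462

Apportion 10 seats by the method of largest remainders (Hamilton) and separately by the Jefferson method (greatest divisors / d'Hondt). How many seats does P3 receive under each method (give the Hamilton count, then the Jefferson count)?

Hamilton: P1 2, P2 2, P3 2, P4 4.
Jefferson: P1 2, P2 3, P3 1, P4 4.
P3 gets 2 under Hamilton and 1 under Jefferson.

2 and 1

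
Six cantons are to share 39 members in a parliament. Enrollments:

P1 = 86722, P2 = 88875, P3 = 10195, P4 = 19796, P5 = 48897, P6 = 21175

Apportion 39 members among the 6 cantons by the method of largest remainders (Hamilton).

Total 275660; standard divisor 275660/39 ≈ 7068.205.
Standard quotas: P1 12.2693, P2 12.5739, P3 1.4424, P4 2.8007, P5 6.9179, P6 2.9958.
Lower quotas: P1 12, P2 12, P3 1, P4 2, P5 6, P6 2 (sum 35, leaving 4 seats).
Remainders in descending order: P6 0.9958, P5 0.9179, P4 0.8007, P2 0.5739, P3 0.4424, P1 0.2693.
The surplus seats go to P6, P5, P4, P2.

P1 12, P2 13, P3 1, P4 3, P5 7, P6 3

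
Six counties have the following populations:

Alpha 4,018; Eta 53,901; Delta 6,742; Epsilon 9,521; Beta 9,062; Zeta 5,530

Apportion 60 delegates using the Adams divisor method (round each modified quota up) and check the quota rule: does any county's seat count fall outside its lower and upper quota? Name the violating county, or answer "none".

Standard quotas: Alpha 2.716, Eta 36.430, Delta 4.557, Epsilon 6.435, Beta 6.125, Zeta 3.738.
Adams allocation: Alpha 3, Eta 35, Delta 5, Epsilon 7, Beta 6, Zeta 4.
Eta has quota 36.430 (lower 36, upper 37) but receives 35 — outside the quota interval.

Eta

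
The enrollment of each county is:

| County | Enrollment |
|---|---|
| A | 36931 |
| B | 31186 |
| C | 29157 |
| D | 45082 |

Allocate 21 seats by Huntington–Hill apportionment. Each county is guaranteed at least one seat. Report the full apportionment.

With divisor 6849: modified quotas A 5.392, B 4.553, C 4.257, D 6.582.
Geometric-mean thresholds: A √(5·6)=5.477, B √(4·5)=4.472, C √(4·5)=4.472, D √(6·7)=6.481.
Each quota rounded against its threshold gives A 5, B 5, C 4, D 7 (total 21).

A 5; B 5; C 4; D 7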